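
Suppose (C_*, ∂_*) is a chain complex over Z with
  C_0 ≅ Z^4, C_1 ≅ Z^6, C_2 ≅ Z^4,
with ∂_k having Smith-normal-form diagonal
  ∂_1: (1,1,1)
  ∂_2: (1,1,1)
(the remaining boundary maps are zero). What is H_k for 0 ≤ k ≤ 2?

H_0: b_0 = 4 − 0 − 3 = 1; torsion from ∂_1 factors > 1: none. So H_0 ≅ Z.
H_1: b_1 = 6 − 3 − 3 = 0; torsion from ∂_2 factors > 1: none. So H_1 ≅ 0.
H_2: b_2 = 4 − 3 − 0 = 1; torsion from ∂_3 factors > 1: none. So H_2 ≅ Z.

H_0 ≅ Z,  H_1 = 0,  H_2 ≅ Z.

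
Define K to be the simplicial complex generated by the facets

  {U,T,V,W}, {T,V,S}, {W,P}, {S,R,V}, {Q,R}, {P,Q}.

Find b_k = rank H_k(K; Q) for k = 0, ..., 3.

K has 8 vertices, 13 edges, 6 triangles, 1 3-simplex.
rank ∂_0 = 0, rank ∂_1 = 7 ⇒ b_0 = 8 − 0 − 7 = 1; all invariant factors of ∂_1 are 1 so no torsion. So H_0 = Z.
rank ∂_1 = 7, rank ∂_2 = 5 ⇒ b_1 = 13 − 7 − 5 = 1; all invariant factors of ∂_2 are 1 so no torsion. So H_1 = Z.
rank ∂_2 = 5, rank ∂_3 = 1 ⇒ b_2 = 6 − 5 − 1 = 0; all invariant factors of ∂_3 are 1 so no torsion. So H_2 = 0.
rank ∂_3 = 1, rank ∂_4 = 0 ⇒ b_3 = 1 − 1 − 0 = 0. So H_3 = 0.

b_0 = 1, b_1 = 1, b_2 = 0, b_3 = 0.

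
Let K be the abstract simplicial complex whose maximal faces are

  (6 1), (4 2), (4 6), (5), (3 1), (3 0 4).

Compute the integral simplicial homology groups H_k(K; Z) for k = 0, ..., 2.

We work with the vertex ordering 0 < 1 < 2 < 3 < 4 < 5 < 6. The simplices of K, each written with vertices in increasing order, are:

  0-simplices (7): [0], [1], [2], [3], [4], [5], [6]
  1-simplices (7): [0,3], [0,4], [1,3], [1,6], [2,4], [3,4], [4,6]
  2-simplices (1): [0,3,4]

so the chain groups are C_0 ≅ Z^7, C_1 ≅ Z^7, C_2 ≅ Z^1.

∂_1: C_1 → C_0 is given by ∂[p,q] = [q] − [p].
This gives a 7×7 integer matrix of rank 5; reducing to Smith normal form yields diagonal entries (1,1,1,1,1).

The boundary map ∂_2: C_2 → C_1 sends each 2-simplex [p,q,r] to [q,r] − [p,r] + [p,q]. For instance
  ∂[0,3,4] = [3,4] − [0,4] + [0,3].
The 7×1 boundary matrix has rank 1 and Smith normal form diag(1).

Computing H_k = (kernel of ∂_k) / (image of ∂_{k+1}):

  H_0: rank C_0 − rank ∂_1 = 7 − 5 = 2, and the invariant factors of ∂_1 are all 1, so H_0 = Z^2.
  H_1: rank ker ∂_1 − rank ∂_2 = (7 − 5) − 1 = 1, and the invariant factors of ∂_2 are all 1, so H_1 = Z.
  H_2: rank ker ∂_2 − rank ∂_3 = (1 − 1) − 0 = 0, and there is no ∂_3, so H_2 = 0.

As a check, the Euler characteristic is 7 − 7 + 1 = 1, which agrees with 2 − 1 + 0 = 1.

H_0 ≅ Z^2,  H_1 ≅ Z,  H_2 = 0.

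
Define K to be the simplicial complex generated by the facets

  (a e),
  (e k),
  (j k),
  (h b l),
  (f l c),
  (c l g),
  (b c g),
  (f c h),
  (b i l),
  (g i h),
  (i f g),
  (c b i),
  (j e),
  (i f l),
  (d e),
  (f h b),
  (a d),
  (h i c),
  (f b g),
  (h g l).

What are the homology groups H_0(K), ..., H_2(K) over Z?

Take the total order a < b < c < d < e < f < g < h < i < j < k < l on the vertex set. Then K (dimension 2) consists of the simplices:

  0-simplices (12): a, b, c, d, e, f, g, h, i, j, k, l
  1-simplices (27): ad, ae, bc, bf, bg, bh, bi, bl, cf, cg, ch, ci, cl, de, ej, ek, fg, fh, fi, fl, gh, gi, gl, hi, hl, il, jk
  2-simplices (14): bcg, bci, bfg, bfh, bhl, bil, cfh, cfl, cgl, chi, fgi, fil, ghi, ghl

so the chain groups are C_0 ≅ Z^12, C_1 ≅ Z^27, C_2 ≅ Z^14.

The boundary map ∂_1: C_1 → C_0 maps an edge to its endpoints' difference, ∂[p,q] = q − p.
The resulting 12×27 matrix has rank 10, and its Smith normal form has invariant factors (1,1,1,1,1,1,1,1,1,1).

The boundary map ∂_2: C_2 → C_1 maps a triangle to the signed sum of its edges. For instance
  ∂fil = il − fl + fi,
  ∂bci = ci − bi + bc.
The 27×14 boundary matrix has rank 13 and Smith normal form diag(1,1,1,1,1,1,1,1,1,1,1,1,1).

Computing H_k = (kernel of ∂_k) / (image of ∂_{k+1}):

  H_0: rank C_0 − rank ∂_1 = 12 − 10 = 2, and the invariant factors of ∂_1 are all 1, so H_0 = Z^2.
  H_1: rank ker ∂_1 − rank ∂_2 = (27 − 10) − 13 = 4, and the invariant factors of ∂_2 are all 1, so H_1 = Z^4.
  H_2: rank ker ∂_2 − rank ∂_3 = (14 − 13) − 0 = 1, and there is no ∂_3, so H_2 = Z.

H_0 = Z^2,  H_1 = Z^4,  H_2 = Z.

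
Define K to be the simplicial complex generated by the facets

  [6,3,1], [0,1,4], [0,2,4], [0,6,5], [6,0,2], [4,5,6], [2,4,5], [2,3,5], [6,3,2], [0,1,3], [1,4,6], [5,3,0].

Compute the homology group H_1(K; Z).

Order the vertices as 0 < 1 < 2 < 3 < 4 < 5 < 6. Listing each simplex with vertices in this order, K has dimension 2 with simplices:

  0-simplices (7): [0], [1], [2], [3], [4], [5], [6]
  1-simplices (18): [0,1], [0,2], [0,3], [0,4], [0,5], [0,6], [1,3], [1,4], [1,6], [2,3], [2,4], [2,5], [2,6], [3,5], [3,6], [4,5], [4,6], [5,6]
  2-simplices (12): [0,1,3], [0,1,4], [0,2,4], [0,2,6], [0,3,5], [0,5,6], [1,3,6], [1,4,6], [2,3,5], [2,3,6], [2,4,5], [4,5,6]

Hence C_0 ≅ Z^7, C_1 ≅ Z^18, C_2 ≅ Z^12.

∂_1: C_1 → C_0 sends each edge [p,q] (with p < q) to q − p. For instance
  ∂[1,6] = [6] − [1].
This gives a 7×18 integer matrix of rank 6; reducing to Smith normal form yields diagonal entries (1,1,1,1,1,1).

∂_2: C_2 → C_1 sends each 2-simplex [p,q,r] to [q,r] − [p,r] + [p,q]. For instance
  ∂[2,4,5] = [4,5] − [2,5] + [2,4],
  ∂[0,5,6] = [5,6] − [0,6] + [0,5].
The resulting 18×12 matrix has rank 12, and its Smith normal form has invariant factors (1,1,1,1,1,1,1,1,1,1,1,2).

From H_k ≅ ker(∂_k) / im(∂_{k+1}) we obtain:

  H_1: rank ker ∂_1 − rank ∂_2 = (18 − 6) − 12 = 0, and ∂_2 has invariant factor 2 > 1, so H_1 ≅ Z/2Z.

(K is a triangulation of the real projective plane RP^2.)

H_1 = Z/2Z.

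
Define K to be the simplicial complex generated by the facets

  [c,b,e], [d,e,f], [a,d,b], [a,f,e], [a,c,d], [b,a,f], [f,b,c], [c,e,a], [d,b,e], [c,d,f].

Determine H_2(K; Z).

H_2 = 0.

Fix the vertex order a < b < c < d < e < f and write every simplex with vertices in increasing order. Then dim K = 2 and the simplices of K are:

  0-simplices (6): a, b, c, d, e, f
  1-simplices (15): ab, ac, ad, ae, af, bc, bd, be, bf, cd, ce, cf, de, df, ef
  2-simplices (10): abd, abf, acd, ace, aef, bce, bcf, bde, cdf, def

Hence C_0 ≅ Z^6, C_1 ≅ Z^15, C_2 ≅ Z^10.

∂_1: C_1 → C_0 is given by ∂[p,q] = [q] − [p].
The resulting 6×15 matrix has rank 5, and its Smith normal form has invariant factors (1,1,1,1,1).

∂_2: C_2 → C_1 acts by ∂[p,q,r] = [q,r] − [p,r] + [p,q]. For instance
  ∂abf = bf − af + ab,
  ∂ace = ce − ae + ac.
This gives a 15×10 integer matrix of rank 10; reducing to Smith normal form yields diagonal entries (1,1,1,1,1,1,1,1,1,2).

From H_k ≅ ker(∂_k) / im(∂_{k+1}) we obtain:

  H_2: rank ker ∂_2 − rank ∂_3 = (10 − 10) − 0 = 0, and there is no ∂_3, so H_2 = 0.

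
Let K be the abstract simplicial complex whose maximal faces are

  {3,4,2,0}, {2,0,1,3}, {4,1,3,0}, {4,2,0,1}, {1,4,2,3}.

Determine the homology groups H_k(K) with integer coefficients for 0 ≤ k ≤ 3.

We work with the vertex ordering 0 < 1 < 2 < 3 < 4. The simplices of K, each written with vertices in increasing order, are:

  0-simplices (5): [0], [1], [2], [3], [4]
  1-simplices (10): [0,1], [0,2], [0,3], [0,4], [1,2], [1,3], [1,4], [2,3], [2,4], [3,4]
  2-simplices (10): [0,1,2], [0,1,3], [0,1,4], [0,2,3], [0,2,4], [0,3,4], [1,2,3], [1,2,4], [1,3,4], [2,3,4]
  3-simplices (5): [0,1,2,3], [0,1,2,4], [0,1,3,4], [0,2,3,4], [1,2,3,4]

so the chain groups are C_0 ≅ Z^5, C_1 ≅ Z^10, C_2 ≅ Z^10, C_3 ≅ Z^5.

Boundary ∂_1: C_1 → C_0 maps an edge to its endpoints' difference, ∂[p,q] = q − p.
As a 5×10 matrix over Z this has rank 4, with invariant factors (1,1,1,1).

∂_2: C_2 → C_1 maps a triangle to the signed sum of its edges. For instance
  ∂[1,3,4] = [3,4] − [1,4] + [1,3],
  ∂[0,2,3] = [2,3] − [0,3] + [0,2].
The 10×10 boundary matrix has rank 6 and Smith normal form diag(1,1,1,1,1,1).

Boundary ∂_3: C_3 → C_2 sends each 3-simplex σ to the alternating sum Σ_i (−1)^i (σ with its i-th vertex removed). For instance
  ∂[0,1,3,4] = [1,3,4] − [0,3,4] + [0,1,4] − [0,1,3],
  ∂[0,1,2,4] = [1,2,4] − [0,2,4] + [0,1,4] − [0,1,2].
The 10×5 boundary matrix has rank 4 and Smith normal form diag(1,1,1,1).

From H_k ≅ ker(∂_k) / im(∂_{k+1}) we obtain:

  H_0: rank C_0 − rank ∂_1 = 5 − 4 = 1, and the invariant factors of ∂_1 are all 1, so H_0 ≅ Z.
  H_1: rank ker ∂_1 − rank ∂_2 = (10 − 4) − 6 = 0, and the invariant factors of ∂_2 are all 1, so H_1 ≅ 0.
  H_2: rank ker ∂_2 − rank ∂_3 = (10 − 6) − 4 = 0, and the invariant factors of ∂_3 are all 1, so H_2 ≅ 0.
  H_3: rank ker ∂_3 − rank ∂_4 = (5 − 4) − 0 = 1, and there is no ∂_4, so H_3 ≅ Z.

(K is a triangulation of the 3-sphere S^3.)

H_0 = Z,  H_1 = 0,  H_2 = 0,  H_3 = Z.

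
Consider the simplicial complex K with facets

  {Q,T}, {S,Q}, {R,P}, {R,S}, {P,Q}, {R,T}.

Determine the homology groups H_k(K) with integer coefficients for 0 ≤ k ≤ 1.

H_0 ≅ Z,  H_1 ≅ Z^2.

Order the vertices as P < Q < R < S < T. Listing each simplex with vertices in this order, K has dimension 1 with simplices:

  0-simplices (5): P, Q, R, S, T
  1-simplices (6): PQ, PR, QS, QT, RS, RT

Hence C_0 ≅ Z^5, C_1 ≅ Z^6.

Boundary ∂_1: C_1 → C_0 is given by ∂[p,q] = [q] − [p]. For instance
  ∂RT = T − R.
This gives a 5×6 integer matrix of rank 4; reducing to Smith normal form yields diagonal entries (1,1,1,1).

Computing H_k = (kernel of ∂_k) / (image of ∂_{k+1}):

  H_0: rank C_0 − rank ∂_1 = 5 − 4 = 1, and the invariant factors of ∂_1 are all 1, so H_0 = Z.
  H_1: rank ker ∂_1 − rank ∂_2 = (6 − 4) − 0 = 2, and there is no ∂_2, so H_1 = Z^2.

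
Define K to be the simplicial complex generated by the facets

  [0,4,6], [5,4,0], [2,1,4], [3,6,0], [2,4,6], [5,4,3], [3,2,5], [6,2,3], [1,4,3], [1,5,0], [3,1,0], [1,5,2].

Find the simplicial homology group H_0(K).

Take the total order 0 < 1 < 2 < 3 < 4 < 5 < 6 on the vertex set. Then K (dimension 2) consists of the simplices:

  0-simplices (7): [0], [1], [2], [3], [4], [5], [6]
  1-simplices (18): [0,1], [0,3], [0,4], [0,5], [0,6], [1,2], [1,3], [1,4], [1,5], [2,3], [2,4], [2,5], [2,6], [3,4], [3,5], [3,6], [4,5], [4,6]
  2-simplices (12): [0,1,3], [0,1,5], [0,3,6], [0,4,5], [0,4,6], [1,2,4], [1,2,5], [1,3,4], [2,3,5], [2,3,6], [2,4,6], [3,4,5]

giving chain groups C_0 ≅ Z^7, C_1 ≅ Z^18, C_2 ≅ Z^12.

∂_1: C_1 → C_0 is given by ∂[p,q] = [q] − [p]. For instance
  ∂[0,1] = [1] − [0].
This gives a 7×18 integer matrix of rank 6; reducing to Smith normal form yields diagonal entries (1,1,1,1,1,1).

Boundary ∂_2: C_2 → C_1 maps a triangle to the signed sum of its edges. For instance
  ∂[0,1,5] = [1,5] − [0,5] + [0,1],
  ∂[2,3,5] = [3,5] − [2,5] + [2,3].
The resulting 18×12 matrix has rank 12, and its Smith normal form has invariant factors (1,1,1,1,1,1,1,1,1,1,1,2).

Now H_k = ker ∂_k / im ∂_{k+1}, so:

  H_0: rank C_0 − rank ∂_1 = 7 − 6 = 1, and the invariant factors of ∂_1 are all 1, so H_0 = Z.

H_0 ≅ Z.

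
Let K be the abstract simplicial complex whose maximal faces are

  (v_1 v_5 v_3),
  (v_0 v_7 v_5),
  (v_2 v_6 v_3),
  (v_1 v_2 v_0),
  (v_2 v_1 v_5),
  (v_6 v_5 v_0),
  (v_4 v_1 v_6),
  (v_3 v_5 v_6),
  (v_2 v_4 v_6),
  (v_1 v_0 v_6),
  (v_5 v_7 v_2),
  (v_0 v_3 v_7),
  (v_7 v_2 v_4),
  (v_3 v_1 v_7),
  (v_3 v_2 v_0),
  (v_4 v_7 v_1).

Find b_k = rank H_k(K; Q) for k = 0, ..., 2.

b_0 = 1, b_1 = 2, b_2 = 1.

Order the vertices as v_0 < v_1 < v_2 < v_3 < v_4 < v_5 < v_6 < v_7. Listing each simplex with vertices in this order, K has dimension 2 with simplices:

  0-simplices (8): [v_0], [v_1], [v_2], [v_3], [v_4], [v_5], [v_6], [v_7]
  1-simplices (24): (24 of them)
  2-simplices (16): (16 of them)

Hence C_0 ≅ Z^8, C_1 ≅ Z^24, C_2 ≅ Z^16.

Boundary ∂_1: C_1 → C_0 is given by ∂[p,q] = [q] − [p]. For instance
  ∂[v_0,v_2] = [v_2] − [v_0].
As a 8×24 matrix over Z this has rank 7, with invariant factors (1,1,1,1,1,1,1).

The boundary map ∂_2: C_2 → C_1 acts by ∂[p,q,r] = [q,r] − [p,r] + [p,q]. For instance
  ∂[v_0,v_5,v_6] = [v_5,v_6] − [v_0,v_6] + [v_0,v_5],
  ∂[v_0,v_5,v_7] = [v_5,v_7] − [v_0,v_7] + [v_0,v_5].
This gives a 24×16 integer matrix of rank 15; reducing to Smith normal form yields diagonal entries (1,1,1,1,1,1,1,1,1,1,1,1,1,1,1).

From H_k ≅ ker(∂_k) / im(∂_{k+1}) we obtain:

  H_0: rank C_0 − rank ∂_1 = 8 − 7 = 1, and the invariant factors of ∂_1 are all 1, so H_0 = Z.
  H_1: rank ker ∂_1 − rank ∂_2 = (24 − 7) − 15 = 2, and the invariant factors of ∂_2 are all 1, so H_1 = Z^2.
  H_2: rank ker ∂_2 − rank ∂_3 = (16 − 15) − 0 = 1, and there is no ∂_3, so H_2 = Z.

As a check, the Euler characteristic is 8 − 24 + 16 = 0, which agrees with 1 − 2 + 1 = 0.

Hence the Betti numbers are b_0 = 1, b_1 = 2, b_2 = 1.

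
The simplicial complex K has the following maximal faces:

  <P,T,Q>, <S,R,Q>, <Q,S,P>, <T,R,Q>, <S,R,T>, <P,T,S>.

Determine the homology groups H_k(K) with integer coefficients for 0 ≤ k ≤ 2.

H_0 = Z,  H_1 = 0,  H_2 = Z.

K has 5 vertices, 9 edges, 6 triangles.
rank ∂_0 = 0, rank ∂_1 = 4 ⇒ b_0 = 5 − 0 − 4 = 1; all invariant factors of ∂_1 are 1 so no torsion. So H_0 = Z.
rank ∂_1 = 4, rank ∂_2 = 5 ⇒ b_1 = 9 − 4 − 5 = 0; all invariant factors of ∂_2 are 1 so no torsion. So H_1 = 0.
rank ∂_2 = 5, rank ∂_3 = 0 ⇒ b_2 = 6 − 5 − 0 = 1. So H_2 = Z.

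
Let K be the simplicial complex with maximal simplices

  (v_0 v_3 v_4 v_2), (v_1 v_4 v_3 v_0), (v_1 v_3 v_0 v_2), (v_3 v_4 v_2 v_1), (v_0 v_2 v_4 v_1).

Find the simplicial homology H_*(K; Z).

H_0 ≅ Z,  H_1 = 0,  H_2 = 0,  H_3 ≅ Z.

Order the vertices as v_0 < v_1 < v_2 < v_3 < v_4. Listing each simplex with vertices in this order, K has dimension 3 with simplices:

  0-simplices (5): [v_0], [v_1], [v_2], [v_3], [v_4]
  1-simplices (10): [v_0,v_1], [v_0,v_2], [v_0,v_3], [v_0,v_4], [v_1,v_2], [v_1,v_3], [v_1,v_4], [v_2,v_3], [v_2,v_4], [v_3,v_4]
  2-simplices (10): [v_0,v_1,v_2], [v_0,v_1,v_3], [v_0,v_1,v_4], [v_0,v_2,v_3], [v_0,v_2,v_4], [v_0,v_3,v_4], [v_1,v_2,v_3], [v_1,v_2,v_4], [v_1,v_3,v_4], [v_2,v_3,v_4]
  3-simplices (5): [v_0,v_1,v_2,v_3], [v_0,v_1,v_2,v_4], [v_0,v_1,v_3,v_4], [v_0,v_2,v_3,v_4], [v_1,v_2,v_3,v_4]

Hence C_0 ≅ Z^5, C_1 ≅ Z^10, C_2 ≅ Z^10, C_3 ≅ Z^5.

∂_1: C_1 → C_0 is given by ∂[p,q] = [q] − [p]. For instance
  ∂[v_1,v_2] = [v_2] − [v_1].
As a 5×10 matrix over Z this has rank 4, with invariant factors (1,1,1,1).

Boundary ∂_2: C_2 → C_1 sends each 2-simplex [p,q,r] to [q,r] − [p,r] + [p,q]. For instance
  ∂[v_0,v_2,v_4] = [v_2,v_4] − [v_0,v_4] + [v_0,v_2],
  ∂[v_2,v_3,v_4] = [v_3,v_4] − [v_2,v_4] + [v_2,v_3].
The 10×10 boundary matrix has rank 6 and Smith normal form diag(1,1,1,1,1,1).

The boundary map ∂_3: C_3 → C_2 sends each 3-simplex σ to the alternating sum Σ_i (−1)^i (σ with its i-th vertex removed). For instance
  ∂[v_1,v_2,v_3,v_4] = [v_2,v_3,v_4] − [v_1,v_3,v_4] + [v_1,v_2,v_4] − [v_1,v_2,v_3],
  ∂[v_0,v_1,v_2,v_4] = [v_1,v_2,v_4] − [v_0,v_2,v_4] + [v_0,v_1,v_4] − [v_0,v_1,v_2].
The resulting 10×5 matrix has rank 4, and its Smith normal form has invariant factors (1,1,1,1).

From H_k ≅ ker(∂_k) / im(∂_{k+1}) we obtain:

  H_0: rank C_0 − rank ∂_1 = 5 − 4 = 1, and the invariant factors of ∂_1 are all 1, so H_0 ≅ Z.
  H_1: rank ker ∂_1 − rank ∂_2 = (10 − 4) − 6 = 0, and the invariant factors of ∂_2 are all 1, so H_1 ≅ 0.
  H_2: rank ker ∂_2 − rank ∂_3 = (10 − 6) − 4 = 0, and the invariant factors of ∂_3 are all 1, so H_2 ≅ 0.
  H_3: rank ker ∂_3 − rank ∂_4 = (5 − 4) − 0 = 1, and there is no ∂_4, so H_3 ≅ Z.

(K is a triangulation of the 3-sphere S^3.)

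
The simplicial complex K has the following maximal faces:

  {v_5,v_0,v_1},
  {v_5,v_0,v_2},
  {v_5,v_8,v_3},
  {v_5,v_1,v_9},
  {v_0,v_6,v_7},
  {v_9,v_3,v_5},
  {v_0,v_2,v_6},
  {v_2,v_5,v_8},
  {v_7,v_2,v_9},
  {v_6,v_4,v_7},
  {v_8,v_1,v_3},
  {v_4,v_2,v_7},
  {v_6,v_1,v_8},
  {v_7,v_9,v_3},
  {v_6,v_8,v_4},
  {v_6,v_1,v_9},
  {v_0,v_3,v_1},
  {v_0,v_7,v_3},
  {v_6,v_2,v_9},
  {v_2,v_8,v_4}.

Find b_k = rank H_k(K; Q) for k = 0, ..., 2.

Fix the vertex order v_0 < v_1 < v_2 < v_3 < v_4 < v_5 < v_6 < v_7 < v_8 < v_9 and write every simplex with vertices in increasing order. Then dim K = 2 and the simplices of K are:

  0-simplices (10): [v_0], [v_1], [v_2], [v_3], [v_4], [v_5], [v_6], [v_7], [v_8], [v_9]
  1-simplices (30): (30 of them)
  2-simplices (20): (20 of them)

Hence C_0 ≅ Z^10, C_1 ≅ Z^30, C_2 ≅ Z^20.

Boundary ∂_1: C_1 → C_0 is given by ∂[p,q] = [q] − [p]. For instance
  ∂[v_4,v_8] = [v_8] − [v_4].
This gives a 10×30 integer matrix of rank 9; reducing to Smith normal form yields diagonal entries (1,1,1,1,1,1,1,1,1).

∂_2: C_2 → C_1 maps a triangle to the signed sum of its edges. For instance
  ∂[v_1,v_6,v_9] = [v_6,v_9] − [v_1,v_9] + [v_1,v_6],
  ∂[v_0,v_3,v_7] = [v_3,v_7] − [v_0,v_7] + [v_0,v_3].
This gives a 30×20 integer matrix of rank 20; reducing to Smith normal form yields diagonal entries (1,1,1,1,1,1,1,1,1,1,1,1,1,1,1,1,1,1,1,2).

Now H_k = ker ∂_k / im ∂_{k+1}, so:

  H_0: rank C_0 − rank ∂_1 = 10 − 9 = 1, and the invariant factors of ∂_1 are all 1, so H_0 ≅ Z.
  H_1: rank ker ∂_1 − rank ∂_2 = (30 − 9) − 20 = 1, and ∂_2 has invariant factor 2 > 1, so H_1 ≅ Z × Z/2.
  H_2: rank ker ∂_2 − rank ∂_3 = (20 − 20) − 0 = 0, and there is no ∂_3, so H_2 ≅ 0.

(K is a triangulation of the Klein bottle.)

Hence the Betti numbers are b_0 = 1, b_1 = 1, b_2 = 0.

b_0 = 1, b_1 = 1, b_2 = 0.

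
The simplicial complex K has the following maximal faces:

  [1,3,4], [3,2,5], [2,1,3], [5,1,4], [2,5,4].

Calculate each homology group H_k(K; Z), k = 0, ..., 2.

We work with the vertex ordering 1 < 2 < 3 < 4 < 5. The simplices of K, each written with vertices in increasing order, are:

  0-simplices (5): [1], [2], [3], [4], [5]
  1-simplices (10): [1,2], [1,3], [1,4], [1,5], [2,3], [2,4], [2,5], [3,4], [3,5], [4,5]
  2-simplices (5): [1,2,3], [1,3,4], [1,4,5], [2,3,5], [2,4,5]

so the chain groups are C_0 ≅ Z^5, C_1 ≅ Z^10, C_2 ≅ Z^5.

∂_1: C_1 → C_0 is given by ∂[p,q] = [q] − [p].
As a 5×10 matrix over Z this has rank 4, with invariant factors (1,1,1,1).

Boundary ∂_2: C_2 → C_1 acts by ∂[p,q,r] = [q,r] − [p,r] + [p,q]. For instance
  ∂[2,3,5] = [3,5] − [2,5] + [2,3],
  ∂[1,3,4] = [3,4] − [1,4] + [1,3].
The resulting 10×5 matrix has rank 5, and its Smith normal form has invariant factors (1,1,1,1,1).

From H_k ≅ ker(∂_k) / im(∂_{k+1}) we obtain:

  H_0: rank C_0 − rank ∂_1 = 5 − 4 = 1, and the invariant factors of ∂_1 are all 1, so H_0 = Z.
  H_1: rank ker ∂_1 − rank ∂_2 = (10 − 4) − 5 = 1, and the invariant factors of ∂_2 are all 1, so H_1 = Z.
  H_2: rank ker ∂_2 − rank ∂_3 = (5 − 5) − 0 = 0, and there is no ∂_3, so H_2 = 0.

(K is a triangulation of the Möbius band.)

H_0 ≅ Z,  H_1 ≅ Z,  H_2 = 0.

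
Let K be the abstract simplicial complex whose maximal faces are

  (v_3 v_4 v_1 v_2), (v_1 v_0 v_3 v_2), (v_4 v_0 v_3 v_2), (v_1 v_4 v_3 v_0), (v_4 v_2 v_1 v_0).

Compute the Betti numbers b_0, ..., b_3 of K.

b_0 = 1, b_1 = 0, b_2 = 0, b_3 = 1.

Order the vertices as v_0 < v_1 < v_2 < v_3 < v_4. Listing each simplex with vertices in this order, K has dimension 3 with simplices:

  0-simplices (5): [v_0], [v_1], [v_2], [v_3], [v_4]
  1-simplices (10): [v_0,v_1], [v_0,v_2], [v_0,v_3], [v_0,v_4], [v_1,v_2], [v_1,v_3], [v_1,v_4], [v_2,v_3], [v_2,v_4], [v_3,v_4]
  2-simplices (10): [v_0,v_1,v_2], [v_0,v_1,v_3], [v_0,v_1,v_4], [v_0,v_2,v_3], [v_0,v_2,v_4], [v_0,v_3,v_4], [v_1,v_2,v_3], [v_1,v_2,v_4], [v_1,v_3,v_4], [v_2,v_3,v_4]
  3-simplices (5): [v_0,v_1,v_2,v_3], [v_0,v_1,v_2,v_4], [v_0,v_1,v_3,v_4], [v_0,v_2,v_3,v_4], [v_1,v_2,v_3,v_4]

so the chain groups are C_0 ≅ Z^5, C_1 ≅ Z^10, C_2 ≅ Z^10, C_3 ≅ Z^5.

The boundary map ∂_1: C_1 → C_0 sends each edge [p,q] (with p < q) to q − p. For instance
  ∂[v_1,v_3] = [v_3] − [v_1].
The resulting 5×10 matrix has rank 4, and its Smith normal form has invariant factors (1,1,1,1).

Boundary ∂_2: C_2 → C_1 sends each 2-simplex [p,q,r] to [q,r] − [p,r] + [p,q]. For instance
  ∂[v_1,v_3,v_4] = [v_3,v_4] − [v_1,v_4] + [v_1,v_3],
  ∂[v_0,v_1,v_3] = [v_1,v_3] − [v_0,v_3] + [v_0,v_1].
The 10×10 boundary matrix has rank 6 and Smith normal form diag(1,1,1,1,1,1).

Boundary ∂_3: C_3 → C_2 sends each 3-simplex σ to the alternating sum Σ_i (−1)^i (σ with its i-th vertex removed). For instance
  ∂[v_0,v_1,v_3,v_4] = [v_1,v_3,v_4] − [v_0,v_3,v_4] + [v_0,v_1,v_4] − [v_0,v_1,v_3],
  ∂[v_0,v_1,v_2,v_4] = [v_1,v_2,v_4] − [v_0,v_2,v_4] + [v_0,v_1,v_4] − [v_0,v_1,v_2].
The resulting 10×5 matrix has rank 4, and its Smith normal form has invariant factors (1,1,1,1).

Reading off H_k = ker ∂_k / im ∂_{k+1}:

  H_0: rank C_0 − rank ∂_1 = 5 − 4 = 1, and the invariant factors of ∂_1 are all 1, so H_0 = Z.
  H_1: rank ker ∂_1 − rank ∂_2 = (10 − 4) − 6 = 0, and the invariant factors of ∂_2 are all 1, so H_1 = 0.
  H_2: rank ker ∂_2 − rank ∂_3 = (10 − 6) − 4 = 0, and the invariant factors of ∂_3 are all 1, so H_2 = 0.
  H_3: rank ker ∂_3 − rank ∂_4 = (5 − 4) − 0 = 1, and there is no ∂_4, so H_3 = Z.

As a check, the Euler characteristic is 5 − 10 + 10 − 5 = 0, which agrees with 1 − 0 + 0 − 1 = 0.

Hence the Betti numbers are b_0 = 1, b_1 = 0, b_2 = 0, b_3 = 1.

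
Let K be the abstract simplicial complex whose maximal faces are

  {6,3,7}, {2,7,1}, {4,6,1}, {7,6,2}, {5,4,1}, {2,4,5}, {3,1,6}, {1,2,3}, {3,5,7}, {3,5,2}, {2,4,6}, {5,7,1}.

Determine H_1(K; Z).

H_1 = Z/2Z.

Order the vertices as 1 < 2 < 3 < 4 < 5 < 6 < 7. Listing each simplex with vertices in this order, K has dimension 2 with simplices:

  0-simplices (7): [1], [2], [3], [4], [5], [6], [7]
  1-simplices (18): [1,2], [1,3], [1,4], [1,5], [1,6], [1,7], [2,3], [2,4], [2,5], [2,6], [2,7], [3,5], [3,6], [3,7], [4,5], [4,6], [5,7], [6,7]
  2-simplices (12): [1,2,3], [1,2,7], [1,3,6], [1,4,5], [1,4,6], [1,5,7], [2,3,5], [2,4,5], [2,4,6], [2,6,7], [3,5,7], [3,6,7]

so the chain groups are C_0 ≅ Z^7, C_1 ≅ Z^18, C_2 ≅ Z^12.

The boundary map ∂_1: C_1 → C_0 maps an edge to its endpoints' difference, ∂[p,q] = q − p. For instance
  ∂[1,6] = [6] − [1].
The 7×18 boundary matrix has rank 6 and Smith normal form diag(1,1,1,1,1,1).

The boundary map ∂_2: C_2 → C_1 acts by ∂[p,q,r] = [q,r] − [p,r] + [p,q]. For instance
  ∂[3,6,7] = [6,7] − [3,7] + [3,6],
  ∂[3,5,7] = [5,7] − [3,7] + [3,5].
The resulting 18×12 matrix has rank 12, and its Smith normal form has invariant factors (1,1,1,1,1,1,1,1,1,1,1,2).

From H_k ≅ ker(∂_k) / im(∂_{k+1}) we obtain:

  H_1: rank ker ∂_1 − rank ∂_2 = (18 − 6) − 12 = 0, and ∂_2 has invariant factor 2 > 1, so H_1 = Z/2Z.

(K is a triangulation of the real projective plane RP^2.)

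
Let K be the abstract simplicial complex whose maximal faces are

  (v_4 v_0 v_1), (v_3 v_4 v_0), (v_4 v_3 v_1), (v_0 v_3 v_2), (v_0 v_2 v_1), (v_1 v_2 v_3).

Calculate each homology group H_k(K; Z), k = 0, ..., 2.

We work with the vertex ordering v_0 < v_1 < v_2 < v_3 < v_4. The simplices of K, each written with vertices in increasing order, are:

  0-simplices (5): [v_0], [v_1], [v_2], [v_3], [v_4]
  1-simplices (9): [v_0,v_1], [v_0,v_2], [v_0,v_3], [v_0,v_4], [v_1,v_2], [v_1,v_3], [v_1,v_4], [v_2,v_3], [v_3,v_4]
  2-simplices (6): [v_0,v_1,v_2], [v_0,v_1,v_4], [v_0,v_2,v_3], [v_0,v_3,v_4], [v_1,v_2,v_3], [v_1,v_3,v_4]

Hence C_0 ≅ Z^5, C_1 ≅ Z^9, C_2 ≅ Z^6.

The boundary map ∂_1: C_1 → C_0 maps an edge to its endpoints' difference, ∂[p,q] = q − p. For instance
  ∂[v_1,v_3] = [v_3] − [v_1].
The 5×9 boundary matrix has rank 4 and Smith normal form diag(1,1,1,1).

∂_2: C_2 → C_1 sends each 2-simplex [p,q,r] to [q,r] − [p,r] + [p,q]. For instance
  ∂[v_0,v_3,v_4] = [v_3,v_4] − [v_0,v_4] + [v_0,v_3],
  ∂[v_0,v_2,v_3] = [v_2,v_3] − [v_0,v_3] + [v_0,v_2].
This gives a 9×6 integer matrix of rank 5; reducing to Smith normal form yields diagonal entries (1,1,1,1,1).

Now H_k = ker ∂_k / im ∂_{k+1}, so:

  H_0: rank C_0 − rank ∂_1 = 5 − 4 = 1, and the invariant factors of ∂_1 are all 1, so H_0 ≅ Z.
  H_1: rank ker ∂_1 − rank ∂_2 = (9 − 4) − 5 = 0, and the invariant factors of ∂_2 are all 1, so H_1 ≅ 0.
  H_2: rank ker ∂_2 − rank ∂_3 = (6 − 5) − 0 = 1, and there is no ∂_3, so H_2 ≅ Z.

H_0 ≅ Z,  H_1 = 0,  H_2 ≅ Z.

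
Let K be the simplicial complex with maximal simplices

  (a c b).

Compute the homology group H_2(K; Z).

Fix the vertex order a < b < c and write every simplex with vertices in increasing order. Then dim K = 2 and the simplices of K are:

  0-simplices (3): a, b, c
  1-simplices (3): ab, ac, bc
  2-simplices (1): abc

giving chain groups C_0 ≅ Z^3, C_1 ≅ Z^3, C_2 ≅ Z^1.

The boundary map ∂_1: C_1 → C_0 sends each edge [p,q] (with p < q) to q − p.
As a 3×3 matrix over Z this has rank 2, with invariant factors (1,1).

Boundary ∂_2: C_2 → C_1 sends each 2-simplex [p,q,r] to [q,r] − [p,r] + [p,q]. For instance
  ∂abc = bc − ac + ab.
This gives a 3×1 integer matrix of rank 1; reducing to Smith normal form yields diagonal entries (1).

Now H_k = ker ∂_k / im ∂_{k+1}, so:

  H_2: rank ker ∂_2 − rank ∂_3 = (1 − 1) − 0 = 0, and there is no ∂_3, so H_2 ≅ 0.

H_2 ≅ 0.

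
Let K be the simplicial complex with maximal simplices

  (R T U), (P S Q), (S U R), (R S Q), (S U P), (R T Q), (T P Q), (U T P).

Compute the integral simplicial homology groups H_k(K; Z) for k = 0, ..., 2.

K has 6 vertices, 12 edges, 8 triangles.
rank ∂_0 = 0, rank ∂_1 = 5 ⇒ b_0 = 6 − 0 − 5 = 1; all invariant factors of ∂_1 are 1 so no torsion. So H_0 ≅ Z.
rank ∂_1 = 5, rank ∂_2 = 7 ⇒ b_1 = 12 − 5 − 7 = 0; all invariant factors of ∂_2 are 1 so no torsion. So H_1 ≅ 0.
rank ∂_2 = 7, rank ∂_3 = 0 ⇒ b_2 = 8 − 7 − 0 = 1. So H_2 ≅ Z.

H_0 ≅ Z,  H_1 = 0,  H_2 ≅ Z.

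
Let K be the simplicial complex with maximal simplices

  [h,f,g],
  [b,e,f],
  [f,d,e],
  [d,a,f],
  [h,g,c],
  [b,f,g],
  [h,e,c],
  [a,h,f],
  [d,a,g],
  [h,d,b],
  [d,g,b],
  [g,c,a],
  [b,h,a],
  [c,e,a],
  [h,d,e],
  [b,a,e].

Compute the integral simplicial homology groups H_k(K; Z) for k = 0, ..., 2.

Order the vertices as a < b < c < d < e < f < g < h. Listing each simplex with vertices in this order, K has dimension 2 with simplices:

  0-simplices (8): a, b, c, d, e, f, g, h
  1-simplices (24): ab, ac, ad, ae, af, ag, ah, bd, be, bf, bg, bh, ce, cg, ch, de, df, dg, dh, ef, eh, fg, fh, gh
  2-simplices (16): abe, abh, ace, acg, adf, adg, afh, bdg, bdh, bef, bfg, ceh, cgh, def, deh, fgh

so the chain groups are C_0 ≅ Z^8, C_1 ≅ Z^24, C_2 ≅ Z^16.

∂_1: C_1 → C_0 is given by ∂[p,q] = [q] − [p].
As a 8×24 matrix over Z this has rank 7, with invariant factors (1,1,1,1,1,1,1).

∂_2: C_2 → C_1 maps a triangle to the signed sum of its edges. For instance
  ∂def = ef − df + de,
  ∂afh = fh − ah + af.
The resulting 24×16 matrix has rank 15, and its Smith normal form has invariant factors (1,1,1,1,1,1,1,1,1,1,1,1,1,1,1).

Computing H_k = (kernel of ∂_k) / (image of ∂_{k+1}):

  H_0: rank C_0 − rank ∂_1 = 8 − 7 = 1, and the invariant factors of ∂_1 are all 1, so H_0 ≅ Z.
  H_1: rank ker ∂_1 − rank ∂_2 = (24 − 7) − 15 = 2, and the invariant factors of ∂_2 are all 1, so H_1 ≅ Z^2.
  H_2: rank ker ∂_2 − rank ∂_3 = (16 − 15) − 0 = 1, and there is no ∂_3, so H_2 ≅ Z.

H_0 ≅ Z,  H_1 ≅ Z^2,  H_2 ≅ Z.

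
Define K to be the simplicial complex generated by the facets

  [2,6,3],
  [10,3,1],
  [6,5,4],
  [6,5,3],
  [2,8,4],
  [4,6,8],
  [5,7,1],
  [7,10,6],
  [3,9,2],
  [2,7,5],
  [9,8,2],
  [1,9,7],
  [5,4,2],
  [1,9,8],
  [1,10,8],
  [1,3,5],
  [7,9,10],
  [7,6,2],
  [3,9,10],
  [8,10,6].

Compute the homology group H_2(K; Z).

Fix the vertex order 1 < 2 < 3 < 4 < 5 < 6 < 7 < 8 < 9 < 10 and write every simplex with vertices in increasing order. Then dim K = 2 and the simplices of K are:

  0-simplices (10): [1], [2], [3], [4], [5], [6], [7], [8], [9], [10]
  1-simplices (30): (30 of them)
  2-simplices (20): (20 of them)

giving chain groups C_0 ≅ Z^10, C_1 ≅ Z^30, C_2 ≅ Z^20.

Boundary ∂_1: C_1 → C_0 is given by ∂[p,q] = [q] − [p]. For instance
  ∂[3,10] = [10] − [3].
The resulting 10×30 matrix has rank 9, and its Smith normal form has invariant factors (1,1,1,1,1,1,1,1,1).

∂_2: C_2 → C_1 sends each 2-simplex [p,q,r] to [q,r] − [p,r] + [p,q]. For instance
  ∂[1,3,10] = [3,10] − [1,10] + [1,3],
  ∂[1,7,9] = [7,9] − [1,9] + [1,7].
This gives a 30×20 integer matrix of rank 20; reducing to Smith normal form yields diagonal entries (1,1,1,1,1,1,1,1,1,1,1,1,1,1,1,1,1,1,1,2).

Computing H_k = (kernel of ∂_k) / (image of ∂_{k+1}):

  H_2: rank ker ∂_2 − rank ∂_3 = (20 − 20) − 0 = 0, and there is no ∂_3, so H_2 ≅ 0.

(K is a triangulation of the Klein bottle.)

H_2 = 0.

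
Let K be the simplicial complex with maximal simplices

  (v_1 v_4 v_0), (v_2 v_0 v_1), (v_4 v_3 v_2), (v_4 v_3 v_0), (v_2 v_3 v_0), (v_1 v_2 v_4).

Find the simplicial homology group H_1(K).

Order the vertices as v_0 < v_1 < v_2 < v_3 < v_4. Listing each simplex with vertices in this order, K has dimension 2 with simplices:

  0-simplices (5): [v_0], [v_1], [v_2], [v_3], [v_4]
  1-simplices (9): [v_0,v_1], [v_0,v_2], [v_0,v_3], [v_0,v_4], [v_1,v_2], [v_1,v_4], [v_2,v_3], [v_2,v_4], [v_3,v_4]
  2-simplices (6): [v_0,v_1,v_2], [v_0,v_1,v_4], [v_0,v_2,v_3], [v_0,v_3,v_4], [v_1,v_2,v_4], [v_2,v_3,v_4]

giving chain groups C_0 ≅ Z^5, C_1 ≅ Z^9, C_2 ≅ Z^6.

The boundary map ∂_1: C_1 → C_0 is given by ∂[p,q] = [q] − [p]. For instance
  ∂[v_2,v_3] = [v_3] − [v_2].
The 5×9 boundary matrix has rank 4 and Smith normal form diag(1,1,1,1).

Boundary ∂_2: C_2 → C_1 sends each 2-simplex [p,q,r] to [q,r] − [p,r] + [p,q]. For instance
  ∂[v_1,v_2,v_4] = [v_2,v_4] − [v_1,v_4] + [v_1,v_2],
  ∂[v_2,v_3,v_4] = [v_3,v_4] − [v_2,v_4] + [v_2,v_3].
This gives a 9×6 integer matrix of rank 5; reducing to Smith normal form yields diagonal entries (1,1,1,1,1).

Computing H_k = (kernel of ∂_k) / (image of ∂_{k+1}):

  H_1: rank ker ∂_1 − rank ∂_2 = (9 − 4) − 5 = 0, and the invariant factors of ∂_2 are all 1, so H_1 ≅ 0.

(K is a triangulation of the 2-sphere S^2.)

H_1 = 0.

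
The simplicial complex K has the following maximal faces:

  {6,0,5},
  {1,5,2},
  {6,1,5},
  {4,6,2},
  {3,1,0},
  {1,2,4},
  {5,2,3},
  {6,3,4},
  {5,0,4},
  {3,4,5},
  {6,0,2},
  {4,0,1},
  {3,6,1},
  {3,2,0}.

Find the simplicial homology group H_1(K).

H_1 ≅ Z^2.

We work with the vertex ordering 0 < 1 < 2 < 3 < 4 < 5 < 6. The simplices of K, each written with vertices in increasing order, are:

  0-simplices (7): [0], [1], [2], [3], [4], [5], [6]
  1-simplices (21): [0,1], [0,2], [0,3], [0,4], [0,5], [0,6], [1,2], [1,3], [1,4], [1,5], [1,6], [2,3], [2,4], [2,5], [2,6], [3,4], [3,5], [3,6], [4,5], [4,6], [5,6]
  2-simplices (14): [0,1,3], [0,1,4], [0,2,3], [0,2,6], [0,4,5], [0,5,6], [1,2,4], [1,2,5], [1,3,6], [1,5,6], [2,3,5], [2,4,6], [3,4,5], [3,4,6]

so the chain groups are C_0 ≅ Z^7, C_1 ≅ Z^21, C_2 ≅ Z^14.

The boundary map ∂_1: C_1 → C_0 maps an edge to its endpoints' difference, ∂[p,q] = q − p. For instance
  ∂[1,6] = [6] − [1].
This gives a 7×21 integer matrix of rank 6; reducing to Smith normal form yields diagonal entries (1,1,1,1,1,1).

The boundary map ∂_2: C_2 → C_1 sends each 2-simplex [p,q,r] to [q,r] − [p,r] + [p,q]. For instance
  ∂[0,4,5] = [4,5] − [0,5] + [0,4],
  ∂[3,4,5] = [4,5] − [3,5] + [3,4].
As a 21×14 matrix over Z this has rank 13, with invariant factors (1,1,1,1,1,1,1,1,1,1,1,1,1).

Now H_k = ker ∂_k / im ∂_{k+1}, so:

  H_1: rank ker ∂_1 − rank ∂_2 = (21 − 6) − 13 = 2, and the invariant factors of ∂_2 are all 1, so H_1 ≅ Z^2.

(K is a triangulation of the torus T^2.)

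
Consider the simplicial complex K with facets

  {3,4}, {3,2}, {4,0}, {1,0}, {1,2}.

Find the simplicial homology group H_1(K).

H_1 = Z.

Take the total order 0 < 1 < 2 < 3 < 4 on the vertex set. Then K (dimension 1) consists of the simplices:

  0-simplices (5): [0], [1], [2], [3], [4]
  1-simplices (5): [0,1], [0,4], [1,2], [2,3], [3,4]

so the chain groups are C_0 ≅ Z^5, C_1 ≅ Z^5.

The boundary map ∂_1: C_1 → C_0 is given by ∂[p,q] = [q] − [p]. For instance
  ∂[1,2] = [2] − [1].
This gives a 5×5 integer matrix of rank 4; reducing to Smith normal form yields diagonal entries (1,1,1,1).

From H_k ≅ ker(∂_k) / im(∂_{k+1}) we obtain:

  H_1: rank ker ∂_1 − rank ∂_2 = (5 − 4) − 0 = 1, and there is no ∂_2, so H_1 = Z.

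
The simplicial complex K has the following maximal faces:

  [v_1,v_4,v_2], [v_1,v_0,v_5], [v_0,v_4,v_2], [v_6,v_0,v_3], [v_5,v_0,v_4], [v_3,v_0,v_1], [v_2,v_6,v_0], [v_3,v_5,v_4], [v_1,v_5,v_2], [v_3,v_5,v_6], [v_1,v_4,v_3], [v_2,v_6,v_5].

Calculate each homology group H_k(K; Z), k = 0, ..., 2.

H_0 ≅ Z,  H_1 ≅ Z/2,  H_2 = 0.

We work with the vertex ordering v_0 < v_1 < v_2 < v_3 < v_4 < v_5 < v_6. The simplices of K, each written with vertices in increasing order, are:

  0-simplices (7): [v_0], [v_1], [v_2], [v_3], [v_4], [v_5], [v_6]
  1-simplices (18): (18 of them)
  2-simplices (12): (12 of them)

Hence C_0 ≅ Z^7, C_1 ≅ Z^18, C_2 ≅ Z^12.

The boundary map ∂_1: C_1 → C_0 sends each edge [p,q] (with p < q) to q − p. For instance
  ∂[v_4,v_5] = [v_5] − [v_4].
As a 7×18 matrix over Z this has rank 6, with invariant factors (1,1,1,1,1,1).

Boundary ∂_2: C_2 → C_1 acts by ∂[p,q,r] = [q,r] − [p,r] + [p,q]. For instance
  ∂[v_0,v_3,v_6] = [v_3,v_6] − [v_0,v_6] + [v_0,v_3],
  ∂[v_0,v_2,v_4] = [v_2,v_4] − [v_0,v_4] + [v_0,v_2].
The 18×12 boundary matrix has rank 12 and Smith normal form diag(1,1,1,1,1,1,1,1,1,1,1,2).

Now H_k = ker ∂_k / im ∂_{k+1}, so:

  H_0: rank C_0 − rank ∂_1 = 7 − 6 = 1, and the invariant factors of ∂_1 are all 1, so H_0 = Z.
  H_1: rank ker ∂_1 − rank ∂_2 = (18 − 6) − 12 = 0, and ∂_2 has invariant factor 2 > 1, so H_1 = Z/2.
  H_2: rank ker ∂_2 − rank ∂_3 = (12 − 12) − 0 = 0, and there is no ∂_3, so H_2 = 0.

As a check, the Euler characteristic is 7 − 18 + 12 = 1, which agrees with 1 − 0 + 0 = 1.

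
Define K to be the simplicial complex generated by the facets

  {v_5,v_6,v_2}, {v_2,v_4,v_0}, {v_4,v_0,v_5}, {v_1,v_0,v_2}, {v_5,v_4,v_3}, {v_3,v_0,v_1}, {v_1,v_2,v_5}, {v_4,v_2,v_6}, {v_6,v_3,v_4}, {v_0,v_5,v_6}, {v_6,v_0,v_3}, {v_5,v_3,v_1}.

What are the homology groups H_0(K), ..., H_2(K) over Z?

H_0 = Z,  H_1 = Z/2,  H_2 = 0.

We work with the vertex ordering v_0 < v_1 < v_2 < v_3 < v_4 < v_5 < v_6. The simplices of K, each written with vertices in increasing order, are:

  0-simplices (7): [v_0], [v_1], [v_2], [v_3], [v_4], [v_5], [v_6]
  1-simplices (18): (18 of them)
  2-simplices (12): (12 of them)

so the chain groups are C_0 ≅ Z^7, C_1 ≅ Z^18, C_2 ≅ Z^12.

∂_1: C_1 → C_0 is given by ∂[p,q] = [q] − [p].
This gives a 7×18 integer matrix of rank 6; reducing to Smith normal form yields diagonal entries (1,1,1,1,1,1).

∂_2: C_2 → C_1 acts by ∂[p,q,r] = [q,r] − [p,r] + [p,q]. For instance
  ∂[v_3,v_4,v_6] = [v_4,v_6] − [v_3,v_6] + [v_3,v_4],
  ∂[v_1,v_3,v_5] = [v_3,v_5] − [v_1,v_5] + [v_1,v_3].
The 18×12 boundary matrix has rank 12 and Smith normal form diag(1,1,1,1,1,1,1,1,1,1,1,2).

Computing H_k = (kernel of ∂_k) / (image of ∂_{k+1}):

  H_0: rank C_0 − rank ∂_1 = 7 − 6 = 1, and the invariant factors of ∂_1 are all 1, so H_0 = Z.
  H_1: rank ker ∂_1 − rank ∂_2 = (18 − 6) − 12 = 0, and ∂_2 has invariant factor 2 > 1, so H_1 = Z/2.
  H_2: rank ker ∂_2 − rank ∂_3 = (12 − 12) − 0 = 0, and there is no ∂_3, so H_2 = 0.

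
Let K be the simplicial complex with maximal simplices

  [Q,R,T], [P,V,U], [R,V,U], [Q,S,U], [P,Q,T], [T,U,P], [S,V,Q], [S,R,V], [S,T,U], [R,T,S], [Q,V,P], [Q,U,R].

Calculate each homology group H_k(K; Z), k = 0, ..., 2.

H_0 = Z,  H_1 = Z/2,  H_2 = 0.

Take the total order P < Q < R < S < T < U < V on the vertex set. Then K (dimension 2) consists of the simplices:

  0-simplices (7): P, Q, R, S, T, U, V
  1-simplices (18): PQ, PT, PU, PV, QR, QS, QT, QU, QV, RS, RT, RU, RV, ST, SU, SV, TU, UV
  2-simplices (12): PQT, PQV, PTU, PUV, QRT, QRU, QSU, QSV, RST, RSV, RUV, STU

giving chain groups C_0 ≅ Z^7, C_1 ≅ Z^18, C_2 ≅ Z^12.

Boundary ∂_1: C_1 → C_0 is given by ∂[p,q] = [q] − [p]. For instance
  ∂PQ = Q − P.
The resulting 7×18 matrix has rank 6, and its Smith normal form has invariant factors (1,1,1,1,1,1).

The boundary map ∂_2: C_2 → C_1 maps a triangle to the signed sum of its edges. For instance
  ∂RST = ST − RT + RS,
  ∂PTU = TU − PU + PT.
As a 18×12 matrix over Z this has rank 12, with invariant factors (1,1,1,1,1,1,1,1,1,1,1,2).

From H_k ≅ ker(∂_k) / im(∂_{k+1}) we obtain:

  H_0: rank C_0 − rank ∂_1 = 7 − 6 = 1, and the invariant factors of ∂_1 are all 1, so H_0 ≅ Z.
  H_1: rank ker ∂_1 − rank ∂_2 = (18 − 6) − 12 = 0, and ∂_2 has invariant factor 2 > 1, so H_1 ≅ Z/2.
  H_2: rank ker ∂_2 − rank ∂_3 = (12 − 12) − 0 = 0, and there is no ∂_3, so H_2 ≅ 0.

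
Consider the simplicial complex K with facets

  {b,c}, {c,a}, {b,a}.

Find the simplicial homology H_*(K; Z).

K has 3 vertices, 3 edges.
rank ∂_0 = 0, rank ∂_1 = 2 ⇒ b_0 = 3 − 0 − 2 = 1; all invariant factors of ∂_1 are 1 so no torsion. So H_0 = Z.
rank ∂_1 = 2, rank ∂_2 = 0 ⇒ b_1 = 3 − 2 − 0 = 1. So H_1 = Z.

H_0 = Z,  H_1 = Z.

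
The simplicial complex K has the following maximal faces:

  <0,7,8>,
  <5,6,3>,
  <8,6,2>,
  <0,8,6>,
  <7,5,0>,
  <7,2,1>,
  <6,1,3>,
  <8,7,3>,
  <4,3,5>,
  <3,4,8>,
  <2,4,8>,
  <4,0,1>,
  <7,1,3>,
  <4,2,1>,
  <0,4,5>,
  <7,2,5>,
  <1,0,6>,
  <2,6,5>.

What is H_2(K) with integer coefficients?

H_2 ≅ Z.

Take the total order 0 < 1 < 2 < 3 < 4 < 5 < 6 < 7 < 8 on the vertex set. Then K (dimension 2) consists of the simplices:

  0-simplices (9): [0], [1], [2], [3], [4], [5], [6], [7], [8]
  1-simplices (27): (27 of them)
  2-simplices (18): [0,1,4], [0,1,6], [0,4,5], [0,5,7], [0,6,8], [0,7,8], [1,2,4], [1,2,7], [1,3,6], [1,3,7], [2,4,8], [2,5,6], [2,5,7], [2,6,8], [3,4,5], [3,4,8], [3,5,6], [3,7,8]

giving chain groups C_0 ≅ Z^9, C_1 ≅ Z^27, C_2 ≅ Z^18.

∂_1: C_1 → C_0 maps an edge to its endpoints' difference, ∂[p,q] = q − p.
As a 9×27 matrix over Z this has rank 8, with invariant factors (1,1,1,1,1,1,1,1).

The boundary map ∂_2: C_2 → C_1 maps a triangle to the signed sum of its edges. For instance
  ∂[3,5,6] = [5,6] − [3,6] + [3,5],
  ∂[3,7,8] = [7,8] − [3,8] + [3,7].
The 27×18 boundary matrix has rank 17 and Smith normal form diag(1,1,1,1,1,1,1,1,1,1,1,1,1,1,1,1,1).

Now H_k = ker ∂_k / im ∂_{k+1}, so:

  H_2: rank ker ∂_2 − rank ∂_3 = (18 − 17) − 0 = 1, and there is no ∂_3, so H_2 = Z.

(K is a triangulation of the torus T^2.)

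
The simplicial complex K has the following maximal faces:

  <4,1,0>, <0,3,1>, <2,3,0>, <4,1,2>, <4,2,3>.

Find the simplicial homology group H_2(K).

H_2 = 0.

Fix the vertex order 0 < 1 < 2 < 3 < 4 and write every simplex with vertices in increasing order. Then dim K = 2 and the simplices of K are:

  0-simplices (5): [0], [1], [2], [3], [4]
  1-simplices (10): [0,1], [0,2], [0,3], [0,4], [1,2], [1,3], [1,4], [2,3], [2,4], [3,4]
  2-simplices (5): [0,1,3], [0,1,4], [0,2,3], [1,2,4], [2,3,4]

so the chain groups are C_0 ≅ Z^5, C_1 ≅ Z^10, C_2 ≅ Z^5.

∂_1: C_1 → C_0 sends each edge [p,q] (with p < q) to q − p.
The 5×10 boundary matrix has rank 4 and Smith normal form diag(1,1,1,1).

Boundary ∂_2: C_2 → C_1 sends each 2-simplex [p,q,r] to [q,r] − [p,r] + [p,q]. For instance
  ∂[0,2,3] = [2,3] − [0,3] + [0,2],
  ∂[0,1,4] = [1,4] − [0,4] + [0,1].
As a 10×5 matrix over Z this has rank 5, with invariant factors (1,1,1,1,1).

Computing H_k = (kernel of ∂_k) / (image of ∂_{k+1}):

  H_2: rank ker ∂_2 − rank ∂_3 = (5 − 5) − 0 = 0, and there is no ∂_3, so H_2 = 0.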